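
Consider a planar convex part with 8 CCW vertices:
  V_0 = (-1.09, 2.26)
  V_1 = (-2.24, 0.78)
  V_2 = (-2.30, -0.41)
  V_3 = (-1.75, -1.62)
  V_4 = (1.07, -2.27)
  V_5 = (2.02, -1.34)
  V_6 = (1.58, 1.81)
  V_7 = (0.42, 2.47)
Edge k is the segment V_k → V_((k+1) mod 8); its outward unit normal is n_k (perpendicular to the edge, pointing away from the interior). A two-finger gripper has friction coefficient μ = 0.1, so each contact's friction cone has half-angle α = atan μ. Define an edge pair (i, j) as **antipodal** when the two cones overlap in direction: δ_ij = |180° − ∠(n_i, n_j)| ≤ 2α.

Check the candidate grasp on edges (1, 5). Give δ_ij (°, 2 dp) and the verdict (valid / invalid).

α = atan 0.1 = 5.71°;  2α = 11.42°
edge 1: e_1 = (-0.06, -1.19);  n_1 = (-0.9987, +0.0504)
edge 5: e_5 = (-0.44, +3.15);  n_5 = (+0.9904, +0.1383)
∠(n_1, n_5) = 169.16°
δ = |180° − 169.16°| = 10.84°
10.84° ≤ 2α = 11.42°  →  valid

δ = 10.84°, valid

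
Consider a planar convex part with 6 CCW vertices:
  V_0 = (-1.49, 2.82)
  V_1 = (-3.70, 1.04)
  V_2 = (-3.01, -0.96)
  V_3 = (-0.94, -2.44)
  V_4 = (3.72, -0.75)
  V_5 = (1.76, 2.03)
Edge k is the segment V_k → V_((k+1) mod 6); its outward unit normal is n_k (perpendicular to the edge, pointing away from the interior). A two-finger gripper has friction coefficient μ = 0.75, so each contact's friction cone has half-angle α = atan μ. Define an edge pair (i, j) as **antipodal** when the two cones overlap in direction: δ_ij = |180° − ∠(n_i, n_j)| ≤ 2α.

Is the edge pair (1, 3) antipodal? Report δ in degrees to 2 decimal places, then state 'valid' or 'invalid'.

α = atan 0.75 = 36.87°;  2α = 73.74°
edge 1: e_1 = (+0.69, -2.00);  n_1 = (-0.9453, -0.3261)
edge 3: e_3 = (+4.66, +1.69);  n_3 = (+0.3409, -0.9401)
∠(n_1, n_3) = 90.90°
δ = |180° − 90.90°| = 89.10°
89.10° > 2α = 73.74°  →  invalid

δ = 89.10°, invalid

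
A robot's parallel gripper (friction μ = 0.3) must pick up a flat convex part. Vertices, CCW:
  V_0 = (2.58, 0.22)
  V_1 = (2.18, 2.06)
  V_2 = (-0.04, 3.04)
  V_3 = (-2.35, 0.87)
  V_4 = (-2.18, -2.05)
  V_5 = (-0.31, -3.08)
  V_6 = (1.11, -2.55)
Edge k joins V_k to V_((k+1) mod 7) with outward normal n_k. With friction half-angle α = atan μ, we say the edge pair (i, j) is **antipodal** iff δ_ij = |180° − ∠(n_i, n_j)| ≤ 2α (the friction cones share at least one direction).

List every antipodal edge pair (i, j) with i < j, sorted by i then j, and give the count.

α = atan 0.3 = 16.70°;  2α = 33.40°
n_0 = (+0.9772, +0.2124)
n_1 = (+0.4038, +0.9148)
n_2 = (-0.6847, +0.7288)
n_3 = (-0.9983, -0.0581)
n_4 = (-0.4825, -0.8759)
n_5 = (+0.3497, -0.9369)
n_6 = (+0.8833, -0.4688)
  (0,1): δ = 126.08°  ·
  (0,2): δ = 59.05°  ·
  (0,3): δ = 8.93°  ✓
  (0,4): δ = 48.89°  ·
  (0,5): δ = 98.20°  ·
  (0,6): δ = 139.78°  ·
  (1,2): δ = 112.97°  ·
  (1,3): δ = 62.85°  ·
  (1,4): δ = 5.03°  ✓
  (1,5): δ = 44.29°  ·
  (1,6): δ = 85.86°  ·
  (2,3): δ = 129.88°  ·
  (2,4): δ = 72.06°  ·
  (2,5): δ = 22.74°  ✓
  (2,6): δ = 18.84°  ✓
  (3,4): δ = 122.18°  ·
  (3,5): δ = 72.86°  ·
  (3,6): δ = 31.29°  ✓
  (4,5): δ = 130.69°  ·
  (4,6): δ = 89.11°  ·
  (5,6): δ = 138.42°  ·
antipodal pairs: 5

count = 5; pairs: (0,3), (1,4), (2,5), (2,6), (3,6)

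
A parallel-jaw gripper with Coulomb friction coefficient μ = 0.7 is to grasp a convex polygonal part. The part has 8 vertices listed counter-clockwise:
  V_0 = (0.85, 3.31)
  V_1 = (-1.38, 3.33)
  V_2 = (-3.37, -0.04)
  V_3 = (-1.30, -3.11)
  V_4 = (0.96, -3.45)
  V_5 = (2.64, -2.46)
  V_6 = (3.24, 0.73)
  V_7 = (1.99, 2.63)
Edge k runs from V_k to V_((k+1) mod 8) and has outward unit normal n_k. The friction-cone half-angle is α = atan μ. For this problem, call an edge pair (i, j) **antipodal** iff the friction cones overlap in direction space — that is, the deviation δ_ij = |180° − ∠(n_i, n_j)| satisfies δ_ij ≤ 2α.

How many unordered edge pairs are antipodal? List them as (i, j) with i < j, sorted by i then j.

α = atan 0.7 = 34.99°;  2α = 69.98°
n_0 = (+0.0090, +1.0000)
n_1 = (-0.8611, +0.5085)
n_2 = (-0.8291, -0.5591)
n_3 = (-0.1488, -0.9889)
n_4 = (+0.5077, -0.8615)
n_5 = (+0.9828, -0.1848)
n_6 = (+0.8354, +0.5496)
n_7 = (+0.5123, +0.8588)
  (0,1): δ = 120.05°  ·
  (0,2): δ = 55.50°  ✓
  (0,3): δ = 8.04°  ✓
  (0,4): δ = 31.02°  ✓
  (0,5): δ = 79.86°  ·
  (0,6): δ = 123.85°  ·
  (0,7): δ = 149.70°  ·
  (1,2): δ = 115.45°  ·
  (1,3): δ = 67.99°  ✓
  (1,4): δ = 28.93°  ✓
  (1,5): δ = 19.91°  ✓
  (1,6): δ = 63.90°  ✓
  (1,7): δ = 89.75°  ·
  (2,3): δ = 132.55°  ·
  (2,4): δ = 93.48°  ·
  (2,5): δ = 44.64°  ✓
  (2,6): δ = 0.65°  ✓
  (2,7): δ = 25.19°  ✓
  (3,4): δ = 140.93°  ·
  (3,5): δ = 92.10°  ·
  (3,6): δ = 48.10°  ✓
  (3,7): δ = 22.26°  ✓
  (4,5): δ = 131.16°  ·
  (4,6): δ = 87.17°  ·
  (4,7): δ = 61.33°  ✓
  (5,6): δ = 136.01°  ·
  (5,7): δ = 110.16°  ·
  (6,7): δ = 154.16°  ·
antipodal pairs: 13

count = 13; pairs: (0,2), (0,3), (0,4), (1,3), (1,4), (1,5), (1,6), (2,5), (2,6), (2,7), (3,6), (3,7), (4,7)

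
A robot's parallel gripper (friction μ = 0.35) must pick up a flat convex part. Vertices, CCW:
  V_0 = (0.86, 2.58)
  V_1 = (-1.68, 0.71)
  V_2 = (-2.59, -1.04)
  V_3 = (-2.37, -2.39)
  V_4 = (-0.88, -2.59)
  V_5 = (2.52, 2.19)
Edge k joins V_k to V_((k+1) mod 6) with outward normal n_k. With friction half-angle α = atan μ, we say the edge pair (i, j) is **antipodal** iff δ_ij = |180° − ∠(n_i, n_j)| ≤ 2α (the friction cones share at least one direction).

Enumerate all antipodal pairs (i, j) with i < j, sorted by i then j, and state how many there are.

α = atan 0.35 = 19.29°;  2α = 38.58°
n_0 = (-0.5929, +0.8053)
n_1 = (-0.8872, +0.4614)
n_2 = (-0.9870, -0.1608)
n_3 = (-0.1330, -0.9911)
n_4 = (+0.8149, -0.5796)
n_5 = (+0.2287, +0.9735)
  (0,1): δ = 153.84°  ·
  (0,2): δ = 117.11°  ·
  (0,3): δ = 44.01°  ·
  (0,4): δ = 18.21°  ✓
  (0,5): δ = 130.42°  ·
  (1,2): δ = 143.27°  ·
  (1,3): δ = 70.17°  ·
  (1,4): δ = 7.95°  ✓
  (1,5): δ = 104.25°  ·
  (2,3): δ = 106.90°  ·
  (2,4): δ = 44.68°  ·
  (2,5): δ = 67.52°  ·
  (3,4): δ = 117.78°  ·
  (3,5): δ = 5.58°  ✓
  (4,5): δ = 67.80°  ·
antipodal pairs: 3

count = 3; pairs: (0,4), (1,4), (3,5)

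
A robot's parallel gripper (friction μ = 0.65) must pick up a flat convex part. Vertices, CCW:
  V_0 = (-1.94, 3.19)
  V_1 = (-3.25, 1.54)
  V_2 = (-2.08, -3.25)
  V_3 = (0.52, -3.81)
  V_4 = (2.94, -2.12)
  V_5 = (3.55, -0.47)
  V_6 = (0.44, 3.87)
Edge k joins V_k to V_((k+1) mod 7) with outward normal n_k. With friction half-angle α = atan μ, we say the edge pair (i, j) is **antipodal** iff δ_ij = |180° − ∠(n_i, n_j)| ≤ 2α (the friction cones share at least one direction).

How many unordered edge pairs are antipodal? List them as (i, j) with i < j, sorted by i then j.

α = atan 0.65 = 33.02°;  2α = 66.05°
n_0 = (-0.7832, +0.6218)
n_1 = (-0.9714, -0.2373)
n_2 = (-0.2106, -0.9776)
n_3 = (+0.5726, -0.8199)
n_4 = (+0.9380, -0.3468)
n_5 = (+0.8128, +0.5825)
n_6 = (-0.2747, +0.9615)
  (0,1): δ = 127.83°  ·
  (0,2): δ = 63.71°  ✓
  (0,3): δ = 16.62°  ✓
  (0,4): δ = 18.16°  ✓
  (0,5): δ = 74.07°  ·
  (0,6): δ = 144.39°  ·
  (1,2): δ = 115.88°  ·
  (1,3): δ = 68.80°  ·
  (1,4): δ = 34.02°  ✓
  (1,5): δ = 21.90°  ✓
  (1,6): δ = 92.22°  ·
  (2,3): δ = 132.92°  ·
  (2,4): δ = 98.13°  ·
  (2,5): δ = 42.22°  ✓
  (2,6): δ = 28.10°  ✓
  (3,4): δ = 145.22°  ·
  (3,5): δ = 89.30°  ·
  (3,6): δ = 18.98°  ✓
  (4,5): δ = 124.09°  ·
  (4,6): δ = 53.77°  ✓
  (5,6): δ = 109.68°  ·
antipodal pairs: 9

count = 9; pairs: (0,2), (0,3), (0,4), (1,4), (1,5), (2,5), (2,6), (3,6), (4,6)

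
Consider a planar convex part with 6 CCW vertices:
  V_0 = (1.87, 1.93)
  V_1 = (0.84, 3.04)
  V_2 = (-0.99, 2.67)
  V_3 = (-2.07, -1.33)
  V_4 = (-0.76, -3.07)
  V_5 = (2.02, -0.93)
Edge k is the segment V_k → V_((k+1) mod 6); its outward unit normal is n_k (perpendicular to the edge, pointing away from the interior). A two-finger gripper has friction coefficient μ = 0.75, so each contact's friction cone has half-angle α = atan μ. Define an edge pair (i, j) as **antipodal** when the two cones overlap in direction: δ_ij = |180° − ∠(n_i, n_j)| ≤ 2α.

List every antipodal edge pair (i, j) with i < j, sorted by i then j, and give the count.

α = atan 0.75 = 36.87°;  2α = 73.74°
n_0 = (+0.7330, +0.6802)
n_1 = (-0.1982, +0.9802)
n_2 = (-0.9654, +0.2607)
n_3 = (-0.7989, -0.6015)
n_4 = (+0.6100, -0.7924)
n_5 = (+0.9986, +0.0524)
  (0,1): δ = 121.43°  ·
  (0,2): δ = 57.97°  ✓
  (0,3): δ = 5.88°  ✓
  (0,4): δ = 84.73°  ·
  (0,5): δ = 140.14°  ·
  (1,2): δ = 116.54°  ·
  (1,3): δ = 64.46°  ✓
  (1,4): δ = 26.16°  ✓
  (1,5): δ = 81.57°  ·
  (2,3): δ = 127.92°  ·
  (2,4): δ = 37.30°  ✓
  (2,5): δ = 18.11°  ✓
  (3,4): δ = 89.39°  ·
  (3,5): δ = 33.97°  ✓
  (4,5): δ = 124.59°  ·
antipodal pairs: 7

count = 7; pairs: (0,2), (0,3), (1,3), (1,4), (2,4), (2,5), (3,5)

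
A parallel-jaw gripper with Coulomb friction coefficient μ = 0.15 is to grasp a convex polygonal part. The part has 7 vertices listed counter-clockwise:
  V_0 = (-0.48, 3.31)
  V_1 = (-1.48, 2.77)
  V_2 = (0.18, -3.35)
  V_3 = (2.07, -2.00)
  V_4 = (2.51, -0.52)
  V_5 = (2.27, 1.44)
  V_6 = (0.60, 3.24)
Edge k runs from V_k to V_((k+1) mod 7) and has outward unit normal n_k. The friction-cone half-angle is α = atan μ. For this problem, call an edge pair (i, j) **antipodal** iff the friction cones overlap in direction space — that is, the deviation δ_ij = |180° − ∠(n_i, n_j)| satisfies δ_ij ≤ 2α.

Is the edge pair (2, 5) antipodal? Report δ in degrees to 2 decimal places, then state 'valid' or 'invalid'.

α = atan 0.15 = 8.53°;  2α = 17.06°
edge 2: e_2 = (+1.89, +1.35);  n_2 = (+0.5812, -0.8137)
edge 5: e_5 = (-1.67, +1.80);  n_5 = (+0.7331, +0.6801)
∠(n_2, n_5) = 97.32°
δ = |180° − 97.32°| = 82.68°
82.68° > 2α = 17.06°  →  invalid

δ = 82.68°, invalid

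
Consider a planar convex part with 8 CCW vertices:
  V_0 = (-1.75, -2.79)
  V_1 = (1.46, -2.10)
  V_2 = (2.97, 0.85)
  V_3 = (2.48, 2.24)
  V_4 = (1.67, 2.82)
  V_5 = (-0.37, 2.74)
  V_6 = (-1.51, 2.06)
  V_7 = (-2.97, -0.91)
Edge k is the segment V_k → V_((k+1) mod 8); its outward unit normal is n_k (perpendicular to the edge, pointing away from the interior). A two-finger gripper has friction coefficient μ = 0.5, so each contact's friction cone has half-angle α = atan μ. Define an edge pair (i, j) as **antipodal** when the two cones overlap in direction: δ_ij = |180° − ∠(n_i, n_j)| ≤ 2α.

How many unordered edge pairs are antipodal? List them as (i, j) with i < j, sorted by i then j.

α = atan 0.5 = 26.57°;  2α = 53.13°
n_0 = (+0.2102, -0.9777)
n_1 = (+0.8902, -0.4556)
n_2 = (+0.9431, +0.3325)
n_3 = (+0.5822, +0.8131)
n_4 = (-0.0392, +0.9992)
n_5 = (-0.5123, +0.8588)
n_6 = (-0.8974, +0.4412)
n_7 = (-0.8389, -0.5444)
  (0,1): δ = 129.24°  ·
  (0,2): δ = 82.71°  ·
  (0,3): δ = 47.74°  ✓
  (0,4): δ = 9.89°  ✓
  (0,5): δ = 18.68°  ✓
  (0,6): δ = 51.69°  ✓
  (0,7): δ = 110.85°  ·
  (1,2): δ = 133.48°  ·
  (1,3): δ = 98.50°  ·
  (1,4): δ = 60.65°  ·
  (1,5): δ = 32.08°  ✓
  (1,6): δ = 0.93°  ✓
  (1,7): δ = 60.09°  ·
  (2,3): δ = 145.02°  ·
  (2,4): δ = 107.17°  ·
  (2,5): δ = 78.60°  ·
  (2,6): δ = 45.60°  ✓
  (2,7): δ = 13.56°  ✓
  (3,4): δ = 142.15°  ·
  (3,5): δ = 113.58°  ·
  (3,6): δ = 80.57°  ·
  (3,7): δ = 21.41°  ✓
  (4,5): δ = 151.43°  ·
  (4,6): δ = 118.42°  ·
  (4,7): δ = 59.26°  ·
  (5,6): δ = 146.99°  ·
  (5,7): δ = 87.83°  ·
  (6,7): δ = 120.84°  ·
antipodal pairs: 9

count = 9; pairs: (0,3), (0,4), (0,5), (0,6), (1,5), (1,6), (2,6), (2,7), (3,7)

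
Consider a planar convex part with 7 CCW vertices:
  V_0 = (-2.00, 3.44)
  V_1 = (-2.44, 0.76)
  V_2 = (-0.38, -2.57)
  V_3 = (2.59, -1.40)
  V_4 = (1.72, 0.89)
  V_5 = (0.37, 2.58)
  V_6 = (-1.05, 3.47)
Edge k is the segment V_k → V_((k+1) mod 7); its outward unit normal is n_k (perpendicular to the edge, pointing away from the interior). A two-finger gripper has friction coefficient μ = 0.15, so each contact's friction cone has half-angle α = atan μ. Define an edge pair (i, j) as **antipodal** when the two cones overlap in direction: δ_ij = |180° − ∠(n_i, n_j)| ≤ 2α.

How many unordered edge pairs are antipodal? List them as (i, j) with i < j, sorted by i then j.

α = atan 0.15 = 8.53°;  2α = 17.06°
n_0 = (-0.9868, +0.1620)
n_1 = (-0.8504, -0.5261)
n_2 = (+0.3665, -0.9304)
n_3 = (+0.9348, +0.3551)
n_4 = (+0.7813, +0.6241)
n_5 = (+0.5311, +0.8473)
n_6 = (-0.0316, +0.9995)
  (0,1): δ = 138.93°  ·
  (0,2): δ = 59.17°  ·
  (0,3): δ = 30.13°  ·
  (0,4): δ = 47.94°  ·
  (0,5): δ = 67.25°  ·
  (0,6): δ = 101.13°  ·
  (1,2): δ = 100.24°  ·
  (1,3): δ = 10.94°  ✓
  (1,4): δ = 6.88°  ✓
  (1,5): δ = 26.18°  ·
  (1,6): δ = 60.07°  ·
  (2,3): δ = 90.70°  ·
  (2,4): δ = 72.88°  ·
  (2,5): δ = 53.58°  ·
  (2,6): δ = 19.69°  ·
  (3,4): δ = 162.18°  ·
  (3,5): δ = 142.88°  ·
  (3,6): δ = 108.99°  ·
  (4,5): δ = 160.70°  ·
  (4,6): δ = 126.81°  ·
  (5,6): δ = 146.11°  ·
antipodal pairs: 2

count = 2; pairs: (1,3), (1,4)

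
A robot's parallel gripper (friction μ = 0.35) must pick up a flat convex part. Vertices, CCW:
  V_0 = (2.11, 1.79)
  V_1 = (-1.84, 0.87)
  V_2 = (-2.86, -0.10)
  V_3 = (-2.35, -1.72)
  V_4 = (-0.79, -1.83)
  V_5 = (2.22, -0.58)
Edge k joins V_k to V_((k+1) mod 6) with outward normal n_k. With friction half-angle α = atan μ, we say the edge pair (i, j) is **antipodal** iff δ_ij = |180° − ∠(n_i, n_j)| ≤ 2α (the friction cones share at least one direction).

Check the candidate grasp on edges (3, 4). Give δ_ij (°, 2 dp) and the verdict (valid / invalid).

α = atan 0.35 = 19.29°;  2α = 38.58°
edge 3: e_3 = (+1.56, -0.11);  n_3 = (-0.0703, -0.9975)
edge 4: e_4 = (+3.01, +1.25);  n_4 = (+0.3835, -0.9235)
∠(n_3, n_4) = 26.59°
δ = |180° − 26.59°| = 153.41°
153.41° > 2α = 38.58°  →  invalid

δ = 153.41°, invalid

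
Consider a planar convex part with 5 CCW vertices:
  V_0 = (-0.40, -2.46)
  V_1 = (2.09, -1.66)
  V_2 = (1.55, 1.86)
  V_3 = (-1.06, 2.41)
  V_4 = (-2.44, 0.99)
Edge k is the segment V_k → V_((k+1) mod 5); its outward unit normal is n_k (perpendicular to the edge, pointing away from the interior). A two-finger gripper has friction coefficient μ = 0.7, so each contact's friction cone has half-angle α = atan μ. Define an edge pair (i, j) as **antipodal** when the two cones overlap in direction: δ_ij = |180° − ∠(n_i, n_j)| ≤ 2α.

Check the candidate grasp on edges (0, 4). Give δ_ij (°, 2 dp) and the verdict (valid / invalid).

α = atan 0.7 = 34.99°;  2α = 69.98°
edge 0: e_0 = (+2.49, +0.80);  n_0 = (+0.3059, -0.9521)
edge 4: e_4 = (+2.04, -3.45);  n_4 = (-0.8608, -0.5090)
∠(n_0, n_4) = 77.22°
δ = |180° − 77.22°| = 102.78°
102.78° > 2α = 69.98°  →  invalid

δ = 102.78°, invalid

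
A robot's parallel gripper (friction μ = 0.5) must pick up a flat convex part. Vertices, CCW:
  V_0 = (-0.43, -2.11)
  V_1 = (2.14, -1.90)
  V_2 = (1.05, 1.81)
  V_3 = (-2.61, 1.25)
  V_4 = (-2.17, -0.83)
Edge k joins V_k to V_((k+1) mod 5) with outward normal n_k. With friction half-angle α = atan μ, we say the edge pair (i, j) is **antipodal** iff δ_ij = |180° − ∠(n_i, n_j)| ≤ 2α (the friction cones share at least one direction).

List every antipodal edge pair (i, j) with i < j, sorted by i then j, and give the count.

α = atan 0.5 = 26.57°;  2α = 53.13°
n_0 = (+0.0814, -0.9967)
n_1 = (+0.9594, +0.2819)
n_2 = (-0.1512, +0.9885)
n_3 = (-0.9783, -0.2070)
n_4 = (-0.5926, -0.8055)
  (0,1): δ = 78.30°  ·
  (0,2): δ = 4.03°  ✓
  (0,3): δ = 97.27°  ·
  (0,4): δ = 138.99°  ·
  (1,2): δ = 97.67°  ·
  (1,3): δ = 4.43°  ✓
  (1,4): δ = 37.29°  ✓
  (2,3): δ = 86.75°  ·
  (2,4): δ = 45.04°  ✓
  (3,4): δ = 138.28°  ·
antipodal pairs: 4

count = 4; pairs: (0,2), (1,3), (1,4), (2,4)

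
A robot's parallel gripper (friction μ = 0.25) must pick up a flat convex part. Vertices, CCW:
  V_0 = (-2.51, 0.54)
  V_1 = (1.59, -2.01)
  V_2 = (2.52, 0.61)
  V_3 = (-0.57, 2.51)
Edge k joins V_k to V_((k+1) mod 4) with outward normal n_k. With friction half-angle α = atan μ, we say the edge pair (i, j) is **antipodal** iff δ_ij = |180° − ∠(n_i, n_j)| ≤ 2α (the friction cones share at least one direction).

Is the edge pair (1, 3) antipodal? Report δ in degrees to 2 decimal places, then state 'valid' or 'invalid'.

α = atan 0.25 = 14.04°;  2α = 28.07°
edge 1: e_1 = (+0.93, +2.62);  n_1 = (+0.9424, -0.3345)
edge 3: e_3 = (-1.94, -1.97);  n_3 = (-0.7125, +0.7017)
∠(n_1, n_3) = 154.98°
δ = |180° − 154.98°| = 25.02°
25.02° ≤ 2α = 28.07°  →  valid

δ = 25.02°, valid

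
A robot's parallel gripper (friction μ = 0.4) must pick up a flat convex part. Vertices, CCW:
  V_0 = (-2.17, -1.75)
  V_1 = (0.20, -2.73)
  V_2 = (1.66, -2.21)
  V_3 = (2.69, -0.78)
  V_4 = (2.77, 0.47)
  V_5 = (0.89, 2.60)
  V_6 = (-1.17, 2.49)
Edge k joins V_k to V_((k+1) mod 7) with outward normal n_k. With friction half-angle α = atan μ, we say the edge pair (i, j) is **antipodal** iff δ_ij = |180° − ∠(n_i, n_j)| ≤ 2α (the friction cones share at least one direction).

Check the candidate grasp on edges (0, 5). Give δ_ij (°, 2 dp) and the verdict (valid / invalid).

α = atan 0.4 = 21.80°;  2α = 43.60°
edge 0: e_0 = (+2.37, -0.98);  n_0 = (-0.3821, -0.9241)
edge 5: e_5 = (-2.06, -0.11);  n_5 = (-0.0533, +0.9986)
∠(n_0, n_5) = 154.48°
δ = |180° − 154.48°| = 25.52°
25.52° ≤ 2α = 43.60°  →  valid

δ = 25.52°, valid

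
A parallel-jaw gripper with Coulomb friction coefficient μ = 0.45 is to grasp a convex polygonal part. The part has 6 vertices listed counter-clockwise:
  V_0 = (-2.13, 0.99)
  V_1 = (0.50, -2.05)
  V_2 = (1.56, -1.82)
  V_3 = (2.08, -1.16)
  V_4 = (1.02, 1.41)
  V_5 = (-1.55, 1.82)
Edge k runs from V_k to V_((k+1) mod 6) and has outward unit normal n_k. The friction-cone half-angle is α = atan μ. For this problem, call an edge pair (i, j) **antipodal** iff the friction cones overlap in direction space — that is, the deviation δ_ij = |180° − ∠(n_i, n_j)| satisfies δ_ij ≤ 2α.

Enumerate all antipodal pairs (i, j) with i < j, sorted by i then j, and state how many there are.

count = 5; pairs: (0,3), (0,4), (1,4), (1,5), (2,5)

α = atan 0.45 = 24.23°;  2α = 48.46°
n_0 = (-0.7563, -0.6543)
n_1 = (+0.2120, -0.9773)
n_2 = (+0.7855, -0.6189)
n_3 = (+0.9245, +0.3813)
n_4 = (+0.1575, +0.9875)
n_5 = (-0.8197, +0.5728)
  (0,1): δ = 118.62°  ·
  (0,2): δ = 79.10°  ·
  (0,3): δ = 18.45°  ✓
  (0,4): δ = 40.07°  ✓
  (0,5): δ = 104.19°  ·
  (1,2): δ = 140.48°  ·
  (1,3): δ = 79.83°  ·
  (1,4): δ = 21.31°  ✓
  (1,5): δ = 42.81°  ✓
  (2,3): δ = 119.35°  ·
  (2,4): δ = 60.83°  ·
  (2,5): δ = 3.29°  ✓
  (3,4): δ = 121.48°  ·
  (3,5): δ = 57.36°  ·
  (4,5): δ = 115.88°  ·
antipodal pairs: 5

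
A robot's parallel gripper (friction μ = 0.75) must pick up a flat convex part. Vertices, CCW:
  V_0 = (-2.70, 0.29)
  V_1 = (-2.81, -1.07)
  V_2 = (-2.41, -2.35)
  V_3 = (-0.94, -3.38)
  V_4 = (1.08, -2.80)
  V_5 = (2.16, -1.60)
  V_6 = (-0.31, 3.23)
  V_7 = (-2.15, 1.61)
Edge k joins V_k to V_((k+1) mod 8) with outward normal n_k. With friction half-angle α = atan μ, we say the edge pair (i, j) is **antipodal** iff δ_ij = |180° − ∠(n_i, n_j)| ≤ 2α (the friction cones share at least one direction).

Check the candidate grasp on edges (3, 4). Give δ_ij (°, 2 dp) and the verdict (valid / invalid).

δ = 148.01°, invalid

α = atan 0.75 = 36.87°;  2α = 73.74°
edge 3: e_3 = (+2.02, +0.58);  n_3 = (+0.2760, -0.9612)
edge 4: e_4 = (+1.08, +1.20);  n_4 = (+0.7433, -0.6690)
∠(n_3, n_4) = 31.99°
δ = |180° − 31.99°| = 148.01°
148.01° > 2α = 73.74°  →  invalid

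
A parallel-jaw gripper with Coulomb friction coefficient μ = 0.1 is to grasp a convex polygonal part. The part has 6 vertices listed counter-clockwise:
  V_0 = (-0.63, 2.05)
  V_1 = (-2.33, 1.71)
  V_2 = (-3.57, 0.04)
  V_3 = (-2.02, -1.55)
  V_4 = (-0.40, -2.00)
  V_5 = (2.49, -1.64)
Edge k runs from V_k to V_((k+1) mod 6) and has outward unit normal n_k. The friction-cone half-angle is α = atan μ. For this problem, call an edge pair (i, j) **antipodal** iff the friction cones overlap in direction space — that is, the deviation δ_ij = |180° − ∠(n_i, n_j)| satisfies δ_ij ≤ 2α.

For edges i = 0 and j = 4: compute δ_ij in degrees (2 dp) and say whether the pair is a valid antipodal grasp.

α = atan 0.1 = 5.71°;  2α = 11.42°
edge 0: e_0 = (-1.70, -0.34);  n_0 = (-0.1961, +0.9806)
edge 4: e_4 = (+2.89, +0.36);  n_4 = (+0.1236, -0.9923)
∠(n_0, n_4) = 175.79°
δ = |180° − 175.79°| = 4.21°
4.21° ≤ 2α = 11.42°  →  valid

δ = 4.21°, valid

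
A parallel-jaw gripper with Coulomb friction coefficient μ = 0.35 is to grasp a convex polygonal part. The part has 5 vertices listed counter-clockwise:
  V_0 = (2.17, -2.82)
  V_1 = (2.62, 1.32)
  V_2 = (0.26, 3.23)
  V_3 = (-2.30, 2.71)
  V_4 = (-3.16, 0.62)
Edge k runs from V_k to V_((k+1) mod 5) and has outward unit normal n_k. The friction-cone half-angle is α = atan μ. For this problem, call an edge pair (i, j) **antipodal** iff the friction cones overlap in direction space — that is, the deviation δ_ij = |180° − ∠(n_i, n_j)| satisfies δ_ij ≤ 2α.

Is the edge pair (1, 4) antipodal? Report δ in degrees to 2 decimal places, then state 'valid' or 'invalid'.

δ = 6.15°, valid

α = atan 0.35 = 19.29°;  2α = 38.58°
edge 1: e_1 = (-2.36, +1.91);  n_1 = (+0.6291, +0.7773)
edge 4: e_4 = (+5.33, -3.44);  n_4 = (-0.5423, -0.8402)
∠(n_1, n_4) = 173.85°
δ = |180° − 173.85°| = 6.15°
6.15° ≤ 2α = 38.58°  →  valid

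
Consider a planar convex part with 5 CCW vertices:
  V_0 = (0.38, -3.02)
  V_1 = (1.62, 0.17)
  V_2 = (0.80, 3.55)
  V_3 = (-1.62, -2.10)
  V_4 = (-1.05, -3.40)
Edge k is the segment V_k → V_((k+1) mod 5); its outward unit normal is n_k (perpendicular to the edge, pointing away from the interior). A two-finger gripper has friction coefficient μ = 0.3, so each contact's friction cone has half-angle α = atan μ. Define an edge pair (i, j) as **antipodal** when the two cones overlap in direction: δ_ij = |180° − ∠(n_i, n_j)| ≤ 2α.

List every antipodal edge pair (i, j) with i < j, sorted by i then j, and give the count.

α = atan 0.3 = 16.70°;  2α = 33.40°
n_0 = (+0.9321, -0.3623)
n_1 = (+0.9718, +0.2358)
n_2 = (-0.9192, +0.3937)
n_3 = (-0.9158, -0.4016)
n_4 = (+0.2568, -0.9665)
  (0,1): δ = 145.12°  ·
  (0,2): δ = 1.94°  ✓
  (0,3): δ = 44.92°  ·
  (0,4): δ = 126.12°  ·
  (1,2): δ = 36.82°  ·
  (1,3): δ = 10.04°  ✓
  (1,4): δ = 91.24°  ·
  (2,3): δ = 133.14°  ·
  (2,4): δ = 51.93°  ·
  (3,4): δ = 98.79°  ·
antipodal pairs: 2

count = 2; pairs: (0,2), (1,3)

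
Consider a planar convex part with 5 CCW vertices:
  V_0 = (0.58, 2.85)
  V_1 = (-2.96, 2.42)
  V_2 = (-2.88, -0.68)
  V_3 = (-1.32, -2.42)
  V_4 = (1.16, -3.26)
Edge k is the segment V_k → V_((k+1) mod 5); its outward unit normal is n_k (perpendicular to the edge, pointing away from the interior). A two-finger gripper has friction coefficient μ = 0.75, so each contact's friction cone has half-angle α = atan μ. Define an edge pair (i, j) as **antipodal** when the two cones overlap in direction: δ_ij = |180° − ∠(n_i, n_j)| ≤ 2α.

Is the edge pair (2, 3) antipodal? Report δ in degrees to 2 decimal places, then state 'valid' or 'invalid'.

δ = 150.59°, invalid

α = atan 0.75 = 36.87°;  2α = 73.74°
edge 2: e_2 = (+1.56, -1.74);  n_2 = (-0.7446, -0.6675)
edge 3: e_3 = (+2.48, -0.84);  n_3 = (-0.3208, -0.9471)
∠(n_2, n_3) = 29.41°
δ = |180° − 29.41°| = 150.59°
150.59° > 2α = 73.74°  →  invalid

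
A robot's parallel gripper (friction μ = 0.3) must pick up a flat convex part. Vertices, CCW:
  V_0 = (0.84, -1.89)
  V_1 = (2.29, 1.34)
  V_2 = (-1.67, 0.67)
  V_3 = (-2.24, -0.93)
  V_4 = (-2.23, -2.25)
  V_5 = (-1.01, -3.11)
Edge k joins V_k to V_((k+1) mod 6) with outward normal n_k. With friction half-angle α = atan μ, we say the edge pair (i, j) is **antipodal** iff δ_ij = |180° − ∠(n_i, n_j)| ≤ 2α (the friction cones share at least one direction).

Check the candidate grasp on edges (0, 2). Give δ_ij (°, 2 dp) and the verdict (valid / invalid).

α = atan 0.3 = 16.70°;  2α = 33.40°
edge 0: e_0 = (+1.45, +3.23);  n_0 = (+0.9123, -0.4095)
edge 2: e_2 = (-0.57, -1.60);  n_2 = (-0.9420, +0.3356)
∠(n_0, n_2) = 175.43°
δ = |180° − 175.43°| = 4.57°
4.57° ≤ 2α = 33.40°  →  valid

δ = 4.57°, valid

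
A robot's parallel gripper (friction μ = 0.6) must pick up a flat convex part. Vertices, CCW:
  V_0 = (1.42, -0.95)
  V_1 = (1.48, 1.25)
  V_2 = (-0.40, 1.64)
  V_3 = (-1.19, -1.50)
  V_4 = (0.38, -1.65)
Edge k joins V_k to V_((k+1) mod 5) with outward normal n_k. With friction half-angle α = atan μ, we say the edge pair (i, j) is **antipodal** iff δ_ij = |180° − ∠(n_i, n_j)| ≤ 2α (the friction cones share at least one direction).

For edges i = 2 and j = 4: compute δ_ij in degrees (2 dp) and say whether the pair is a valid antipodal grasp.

δ = 41.93°, valid

α = atan 0.6 = 30.96°;  2α = 61.93°
edge 2: e_2 = (-0.79, -3.14);  n_2 = (-0.9698, +0.2440)
edge 4: e_4 = (+1.04, +0.70);  n_4 = (+0.5584, -0.8296)
∠(n_2, n_4) = 138.07°
δ = |180° − 138.07°| = 41.93°
41.93° ≤ 2α = 61.93°  →  valid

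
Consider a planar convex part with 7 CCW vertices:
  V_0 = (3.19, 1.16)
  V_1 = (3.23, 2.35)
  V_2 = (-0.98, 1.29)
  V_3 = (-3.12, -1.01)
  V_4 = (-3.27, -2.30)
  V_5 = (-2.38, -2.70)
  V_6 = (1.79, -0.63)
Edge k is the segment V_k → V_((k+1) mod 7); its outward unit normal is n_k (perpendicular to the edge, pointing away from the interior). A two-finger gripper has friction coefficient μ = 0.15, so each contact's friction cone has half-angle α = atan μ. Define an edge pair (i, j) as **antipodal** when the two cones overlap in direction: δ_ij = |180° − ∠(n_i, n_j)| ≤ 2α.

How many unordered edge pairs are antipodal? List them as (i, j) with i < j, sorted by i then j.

count = 3; pairs: (0,3), (1,5), (2,6)

α = atan 0.15 = 8.53°;  2α = 17.06°
n_0 = (+0.9994, -0.0336)
n_1 = (-0.2442, +0.9697)
n_2 = (-0.7321, +0.6812)
n_3 = (-0.9933, +0.1155)
n_4 = (-0.4099, -0.9121)
n_5 = (+0.4446, -0.8957)
n_6 = (+0.7877, -0.6161)
  (0,1): δ = 73.94°  ·
  (0,2): δ = 41.01°  ·
  (0,3): δ = 4.71°  ✓
  (0,4): δ = 67.72°  ·
  (0,5): δ = 118.33°  ·
  (0,6): δ = 143.90°  ·
  (1,2): δ = 147.07°  ·
  (1,3): δ = 110.76°  ·
  (1,4): δ = 38.33°  ·
  (1,5): δ = 12.27°  ✓
  (1,6): δ = 37.84°  ·
  (2,3): δ = 143.70°  ·
  (2,4): δ = 71.26°  ·
  (2,5): δ = 20.66°  ·
  (2,6): δ = 4.91°  ✓
  (3,4): δ = 107.57°  ·
  (3,5): δ = 56.97°  ·
  (3,6): δ = 31.40°  ·
  (4,5): δ = 129.40°  ·
  (4,6): δ = 103.83°  ·
  (5,6): δ = 154.43°  ·
antipodal pairs: 3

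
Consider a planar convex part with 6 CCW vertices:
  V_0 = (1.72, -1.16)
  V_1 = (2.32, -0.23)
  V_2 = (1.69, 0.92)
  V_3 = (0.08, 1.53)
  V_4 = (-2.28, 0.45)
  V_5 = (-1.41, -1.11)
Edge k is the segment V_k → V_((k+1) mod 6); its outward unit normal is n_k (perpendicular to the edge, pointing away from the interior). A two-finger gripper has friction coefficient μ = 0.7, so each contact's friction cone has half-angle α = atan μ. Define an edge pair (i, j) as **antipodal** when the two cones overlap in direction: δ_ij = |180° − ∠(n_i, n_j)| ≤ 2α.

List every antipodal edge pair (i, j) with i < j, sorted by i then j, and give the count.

α = atan 0.7 = 34.99°;  2α = 69.98°
n_0 = (+0.8403, -0.5421)
n_1 = (+0.8770, +0.4805)
n_2 = (+0.3543, +0.9351)
n_3 = (-0.4161, +0.9093)
n_4 = (-0.8734, -0.4871)
n_5 = (-0.0160, -0.9999)
  (0,1): δ = 118.46°  ·
  (0,2): δ = 77.92°  ·
  (0,3): δ = 32.58°  ✓
  (0,4): δ = 61.98°  ✓
  (0,5): δ = 121.91°  ·
  (1,2): δ = 139.47°  ·
  (1,3): δ = 94.12°  ·
  (1,4): δ = 0.43°  ✓
  (1,5): δ = 60.37°  ✓
  (2,3): δ = 134.66°  ·
  (2,4): δ = 40.10°  ✓
  (2,5): δ = 19.84°  ✓
  (3,4): δ = 85.44°  ·
  (3,5): δ = 25.51°  ✓
  (4,5): δ = 120.06°  ·
antipodal pairs: 7

count = 7; pairs: (0,3), (0,4), (1,4), (1,5), (2,4), (2,5), (3,5)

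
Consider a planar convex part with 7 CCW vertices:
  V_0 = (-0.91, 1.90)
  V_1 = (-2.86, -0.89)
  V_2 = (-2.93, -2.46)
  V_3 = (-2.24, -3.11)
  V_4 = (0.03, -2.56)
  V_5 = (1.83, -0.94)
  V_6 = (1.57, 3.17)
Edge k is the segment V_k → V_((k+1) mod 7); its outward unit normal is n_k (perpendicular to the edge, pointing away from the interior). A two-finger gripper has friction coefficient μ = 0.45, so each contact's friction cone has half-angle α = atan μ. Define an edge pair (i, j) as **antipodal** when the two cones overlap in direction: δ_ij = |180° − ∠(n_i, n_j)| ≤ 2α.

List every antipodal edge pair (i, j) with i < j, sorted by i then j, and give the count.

α = atan 0.45 = 24.23°;  2α = 48.46°
n_0 = (-0.8196, +0.5729)
n_1 = (-0.9990, +0.0445)
n_2 = (-0.6857, -0.7279)
n_3 = (+0.2355, -0.9719)
n_4 = (+0.6690, -0.7433)
n_5 = (+0.9980, +0.0631)
n_6 = (-0.4558, +0.8901)
  (0,1): δ = 147.60°  ·
  (0,2): δ = 98.34°  ·
  (0,3): δ = 41.43°  ✓
  (0,4): δ = 13.06°  ✓
  (0,5): δ = 38.57°  ✓
  (0,6): δ = 152.07°  ·
  (1,2): δ = 130.74°  ·
  (1,3): δ = 73.83°  ·
  (1,4): δ = 45.46°  ✓
  (1,5): δ = 6.17°  ✓
  (1,6): δ = 119.67°  ·
  (2,3): δ = 123.09°  ·
  (2,4): δ = 94.72°  ·
  (2,5): δ = 43.09°  ✓
  (2,6): δ = 70.41°  ·
  (3,4): δ = 151.63°  ·
  (3,5): δ = 100.00°  ·
  (3,6): δ = 13.50°  ✓
  (4,5): δ = 128.37°  ·
  (4,6): δ = 14.87°  ✓
  (5,6): δ = 66.50°  ·
antipodal pairs: 8

count = 8; pairs: (0,3), (0,4), (0,5), (1,4), (1,5), (2,5), (3,6), (4,6)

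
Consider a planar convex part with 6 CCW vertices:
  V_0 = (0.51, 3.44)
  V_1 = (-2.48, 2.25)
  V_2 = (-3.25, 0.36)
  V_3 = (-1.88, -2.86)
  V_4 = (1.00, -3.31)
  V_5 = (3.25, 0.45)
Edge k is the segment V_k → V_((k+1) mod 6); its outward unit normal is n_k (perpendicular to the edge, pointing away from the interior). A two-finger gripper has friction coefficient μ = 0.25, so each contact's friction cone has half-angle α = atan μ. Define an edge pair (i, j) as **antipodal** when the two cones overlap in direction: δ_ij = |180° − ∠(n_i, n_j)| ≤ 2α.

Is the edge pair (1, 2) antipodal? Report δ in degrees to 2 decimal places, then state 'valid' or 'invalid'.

α = atan 0.25 = 14.04°;  2α = 28.07°
edge 1: e_1 = (-0.77, -1.89);  n_1 = (-0.9261, +0.3773)
edge 2: e_2 = (+1.37, -3.22);  n_2 = (-0.9202, -0.3915)
∠(n_1, n_2) = 45.21°
δ = |180° − 45.21°| = 134.79°
134.79° > 2α = 28.07°  →  invalid

δ = 134.79°, invalid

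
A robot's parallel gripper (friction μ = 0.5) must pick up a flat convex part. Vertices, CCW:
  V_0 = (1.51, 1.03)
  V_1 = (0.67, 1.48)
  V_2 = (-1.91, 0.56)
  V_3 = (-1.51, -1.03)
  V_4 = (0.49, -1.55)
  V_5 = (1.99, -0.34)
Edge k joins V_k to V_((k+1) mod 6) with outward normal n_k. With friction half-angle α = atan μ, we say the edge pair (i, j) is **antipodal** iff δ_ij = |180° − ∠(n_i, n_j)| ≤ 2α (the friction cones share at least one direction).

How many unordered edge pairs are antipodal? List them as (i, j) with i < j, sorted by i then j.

α = atan 0.5 = 26.57°;  2α = 53.13°
n_0 = (+0.4722, +0.8815)
n_1 = (-0.3359, +0.9419)
n_2 = (-0.9698, -0.2440)
n_3 = (-0.2516, -0.9678)
n_4 = (+0.6279, -0.7783)
n_5 = (+0.9438, +0.3307)
  (0,1): δ = 132.20°  ·
  (0,2): δ = 47.70°  ✓
  (0,3): δ = 13.60°  ✓
  (0,4): δ = 67.07°  ·
  (0,5): δ = 137.49°  ·
  (1,2): δ = 95.50°  ·
  (1,3): δ = 34.20°  ✓
  (1,4): δ = 19.27°  ✓
  (1,5): δ = 89.68°  ·
  (2,3): δ = 118.70°  ·
  (2,4): δ = 65.23°  ·
  (2,5): δ = 5.19°  ✓
  (3,4): δ = 126.53°  ·
  (3,5): δ = 56.12°  ·
  (4,5): δ = 109.58°  ·
antipodal pairs: 5

count = 5; pairs: (0,2), (0,3), (1,3), (1,4), (2,5)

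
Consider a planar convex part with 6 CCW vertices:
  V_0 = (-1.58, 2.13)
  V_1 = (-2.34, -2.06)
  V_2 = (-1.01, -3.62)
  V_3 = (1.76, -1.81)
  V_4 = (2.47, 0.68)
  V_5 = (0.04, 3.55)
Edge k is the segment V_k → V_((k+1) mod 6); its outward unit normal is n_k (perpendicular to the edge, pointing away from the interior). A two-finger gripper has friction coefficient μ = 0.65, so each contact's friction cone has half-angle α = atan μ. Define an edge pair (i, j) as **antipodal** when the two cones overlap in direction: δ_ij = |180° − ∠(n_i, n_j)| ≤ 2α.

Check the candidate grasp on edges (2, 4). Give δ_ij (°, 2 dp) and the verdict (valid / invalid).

δ = 82.91°, invalid

α = atan 0.65 = 33.02°;  2α = 66.05°
edge 2: e_2 = (+2.77, +1.81);  n_2 = (+0.5470, -0.8371)
edge 4: e_4 = (-2.43, +2.87);  n_4 = (+0.7632, +0.6462)
∠(n_2, n_4) = 97.09°
δ = |180° − 97.09°| = 82.91°
82.91° > 2α = 66.05°  →  invalid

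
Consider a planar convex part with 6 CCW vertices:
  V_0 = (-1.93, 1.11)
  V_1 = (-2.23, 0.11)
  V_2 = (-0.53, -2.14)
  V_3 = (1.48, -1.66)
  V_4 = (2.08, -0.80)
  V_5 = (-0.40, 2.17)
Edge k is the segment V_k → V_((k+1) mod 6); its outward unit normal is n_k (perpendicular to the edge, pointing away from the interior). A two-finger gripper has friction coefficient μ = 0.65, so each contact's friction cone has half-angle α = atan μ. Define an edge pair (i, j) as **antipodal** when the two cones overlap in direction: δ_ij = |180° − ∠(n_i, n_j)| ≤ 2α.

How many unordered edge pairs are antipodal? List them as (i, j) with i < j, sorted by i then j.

count = 7; pairs: (0,2), (0,3), (0,4), (1,4), (2,4), (2,5), (3,5)

α = atan 0.65 = 33.02°;  2α = 66.05°
n_0 = (-0.9578, +0.2873)
n_1 = (-0.7979, -0.6028)
n_2 = (+0.2323, -0.9727)
n_3 = (+0.8201, -0.5722)
n_4 = (+0.7676, +0.6409)
n_5 = (-0.5695, +0.8220)
  (0,1): δ = 126.23°  ·
  (0,2): δ = 59.87°  ✓
  (0,3): δ = 18.20°  ✓
  (0,4): δ = 56.56°  ✓
  (0,5): δ = 141.41°  ·
  (1,2): δ = 113.64°  ·
  (1,3): δ = 71.98°  ·
  (1,4): δ = 2.79°  ✓
  (1,5): δ = 87.64°  ·
  (2,3): δ = 138.33°  ·
  (2,4): δ = 63.57°  ✓
  (2,5): δ = 21.28°  ✓
  (3,4): δ = 105.24°  ·
  (3,5): δ = 20.38°  ✓
  (4,5): δ = 95.15°  ·
antipodal pairs: 7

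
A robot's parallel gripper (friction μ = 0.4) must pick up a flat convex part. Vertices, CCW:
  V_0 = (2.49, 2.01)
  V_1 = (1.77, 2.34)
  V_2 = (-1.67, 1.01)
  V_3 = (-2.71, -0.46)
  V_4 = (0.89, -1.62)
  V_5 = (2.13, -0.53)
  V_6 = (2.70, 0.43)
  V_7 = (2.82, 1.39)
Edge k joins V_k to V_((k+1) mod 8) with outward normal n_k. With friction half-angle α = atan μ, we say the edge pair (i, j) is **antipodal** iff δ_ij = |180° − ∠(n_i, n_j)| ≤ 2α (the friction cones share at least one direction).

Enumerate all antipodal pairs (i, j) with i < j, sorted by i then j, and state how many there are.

count = 7; pairs: (0,3), (1,3), (1,4), (1,5), (2,4), (2,5), (2,6)

α = atan 0.4 = 21.80°;  2α = 43.60°
n_0 = (+0.4167, +0.9091)
n_1 = (-0.3606, +0.9327)
n_2 = (-0.8164, +0.5776)
n_3 = (-0.3067, -0.9518)
n_4 = (+0.6602, -0.7511)
n_5 = (+0.8599, -0.5105)
n_6 = (+0.9923, -0.1240)
n_7 = (+0.8827, +0.4698)
  (0,1): δ = 134.24°  ·
  (0,2): δ = 100.66°  ·
  (0,3): δ = 6.76°  ✓
  (0,4): δ = 65.94°  ·
  (0,5): δ = 83.92°  ·
  (0,6): δ = 107.50°  ·
  (0,7): δ = 142.65°  ·
  (1,2): δ = 146.42°  ·
  (1,3): δ = 39.00°  ✓
  (1,4): δ = 20.18°  ✓
  (1,5): δ = 38.16°  ✓
  (1,6): δ = 61.74°  ·
  (1,7): δ = 96.89°  ·
  (2,3): δ = 72.58°  ·
  (2,4): δ = 13.40°  ✓
  (2,5): δ = 4.58°  ✓
  (2,6): δ = 28.15°  ✓
  (2,7): δ = 63.30°  ·
  (3,4): δ = 120.82°  ·
  (3,5): δ = 102.84°  ·
  (3,6): δ = 79.26°  ·
  (3,7): δ = 44.12°  ·
  (4,5): δ = 162.02°  ·
  (4,6): δ = 138.44°  ·
  (4,7): δ = 103.29°  ·
  (5,6): δ = 156.43°  ·
  (5,7): δ = 121.28°  ·
  (6,7): δ = 144.85°  ·
antipodal pairs: 7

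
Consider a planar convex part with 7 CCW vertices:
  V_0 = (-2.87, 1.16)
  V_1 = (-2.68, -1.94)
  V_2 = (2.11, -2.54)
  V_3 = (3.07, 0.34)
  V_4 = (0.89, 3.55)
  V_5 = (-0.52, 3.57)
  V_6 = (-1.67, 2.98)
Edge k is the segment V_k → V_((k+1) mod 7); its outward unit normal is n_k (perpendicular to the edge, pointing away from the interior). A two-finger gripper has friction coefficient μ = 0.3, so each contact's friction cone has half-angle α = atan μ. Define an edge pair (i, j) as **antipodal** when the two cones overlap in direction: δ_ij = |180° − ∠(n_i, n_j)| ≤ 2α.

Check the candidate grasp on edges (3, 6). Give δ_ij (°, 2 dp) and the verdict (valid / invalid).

δ = 67.58°, invalid

α = atan 0.3 = 16.70°;  2α = 33.40°
edge 3: e_3 = (-2.18, +3.21);  n_3 = (+0.8273, +0.5618)
edge 6: e_6 = (-1.20, -1.82);  n_6 = (-0.8349, +0.5505)
∠(n_3, n_6) = 112.42°
δ = |180° − 112.42°| = 67.58°
67.58° > 2α = 33.40°  →  invalid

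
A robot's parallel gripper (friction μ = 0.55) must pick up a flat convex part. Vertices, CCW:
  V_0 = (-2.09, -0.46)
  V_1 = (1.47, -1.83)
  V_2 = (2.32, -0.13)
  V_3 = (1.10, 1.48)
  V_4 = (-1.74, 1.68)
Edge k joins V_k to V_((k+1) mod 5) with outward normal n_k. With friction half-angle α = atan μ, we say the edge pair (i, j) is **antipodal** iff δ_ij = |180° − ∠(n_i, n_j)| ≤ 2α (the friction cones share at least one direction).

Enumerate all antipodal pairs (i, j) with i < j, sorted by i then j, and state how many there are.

count = 4; pairs: (0,2), (0,3), (1,4), (2,4)

α = atan 0.55 = 28.81°;  2α = 57.62°
n_0 = (-0.3592, -0.9333)
n_1 = (+0.8944, -0.4472)
n_2 = (+0.7970, +0.6040)
n_3 = (+0.0702, +0.9975)
n_4 = (-0.9869, +0.1614)
  (0,1): δ = 95.52°  ·
  (0,2): δ = 31.80°  ✓
  (0,3): δ = 17.02°  ✓
  (0,4): δ = 101.76°  ·
  (1,2): δ = 116.28°  ·
  (1,3): δ = 67.46°  ·
  (1,4): δ = 17.28°  ✓
  (2,3): δ = 131.18°  ·
  (2,4): δ = 46.44°  ✓
  (3,4): δ = 95.26°  ·
antipodal pairs: 4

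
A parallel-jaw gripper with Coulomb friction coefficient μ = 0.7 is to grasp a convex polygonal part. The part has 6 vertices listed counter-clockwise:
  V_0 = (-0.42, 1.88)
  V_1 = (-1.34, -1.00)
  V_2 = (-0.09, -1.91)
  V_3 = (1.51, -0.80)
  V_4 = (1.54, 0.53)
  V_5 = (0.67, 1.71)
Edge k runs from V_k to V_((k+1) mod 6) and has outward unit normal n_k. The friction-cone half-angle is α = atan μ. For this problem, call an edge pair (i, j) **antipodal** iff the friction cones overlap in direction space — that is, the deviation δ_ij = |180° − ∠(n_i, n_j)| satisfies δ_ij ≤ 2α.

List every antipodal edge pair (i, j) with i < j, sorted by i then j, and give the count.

count = 7; pairs: (0,2), (0,3), (0,4), (1,3), (1,4), (1,5), (2,5)

α = atan 0.7 = 34.99°;  2α = 69.98°
n_0 = (-0.9526, +0.3043)
n_1 = (-0.5886, -0.8085)
n_2 = (+0.5700, -0.8216)
n_3 = (+0.9997, -0.0226)
n_4 = (+0.8049, +0.5934)
n_5 = (+0.1541, +0.9881)
  (0,1): δ = 108.34°  ·
  (0,2): δ = 37.53°  ✓
  (0,3): δ = 16.42°  ✓
  (0,4): δ = 54.12°  ✓
  (0,5): δ = 98.85°  ·
  (1,2): δ = 109.19°  ·
  (1,3): δ = 55.24°  ✓
  (1,4): δ = 17.54°  ✓
  (1,5): δ = 27.19°  ✓
  (2,3): δ = 126.04°  ·
  (2,4): δ = 88.35°  ·
  (2,5): δ = 43.62°  ✓
  (3,4): δ = 142.31°  ·
  (3,5): δ = 97.57°  ·
  (4,5): δ = 135.27°  ·
antipodal pairs: 7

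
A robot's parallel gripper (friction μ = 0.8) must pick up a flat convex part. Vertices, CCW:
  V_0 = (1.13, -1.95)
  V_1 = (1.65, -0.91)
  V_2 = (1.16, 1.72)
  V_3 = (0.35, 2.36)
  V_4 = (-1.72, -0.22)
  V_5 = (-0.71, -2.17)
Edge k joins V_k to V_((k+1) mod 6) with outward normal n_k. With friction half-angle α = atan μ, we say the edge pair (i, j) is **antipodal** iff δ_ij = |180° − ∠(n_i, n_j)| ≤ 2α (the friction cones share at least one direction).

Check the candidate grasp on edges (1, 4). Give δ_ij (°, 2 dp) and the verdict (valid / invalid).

δ = 16.83°, valid

α = atan 0.8 = 38.66°;  2α = 77.32°
edge 1: e_1 = (-0.49, +2.63);  n_1 = (+0.9831, +0.1832)
edge 4: e_4 = (+1.01, -1.95);  n_4 = (-0.8880, -0.4599)
∠(n_1, n_4) = 163.17°
δ = |180° − 163.17°| = 16.83°
16.83° ≤ 2α = 77.32°  →  valid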